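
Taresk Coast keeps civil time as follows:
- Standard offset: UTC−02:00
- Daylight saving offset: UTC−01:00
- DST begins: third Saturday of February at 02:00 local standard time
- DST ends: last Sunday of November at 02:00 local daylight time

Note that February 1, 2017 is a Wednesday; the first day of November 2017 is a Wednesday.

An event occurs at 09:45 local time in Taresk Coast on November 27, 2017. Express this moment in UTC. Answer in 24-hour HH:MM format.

11:45

1 February 2017 is a Wednesday, so the first Saturday is February 4 and the third is February 18.
1 November 2017 is a Wednesday, so Sundays fall on 5, 12, 19, 26; the last is November 26.
November 27, 2017 does not fall between 18 February and 26 November, so daylight saving is not in effect and Taresk Coast is at UTC−02:00.
09:45 local + 2h = 11:45 UTC.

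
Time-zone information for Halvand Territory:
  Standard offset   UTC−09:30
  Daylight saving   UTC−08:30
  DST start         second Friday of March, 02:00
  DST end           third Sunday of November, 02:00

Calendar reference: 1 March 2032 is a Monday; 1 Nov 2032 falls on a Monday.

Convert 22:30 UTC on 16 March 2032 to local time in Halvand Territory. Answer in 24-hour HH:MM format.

1 March 2032 is a Monday, so the first Friday is March 5 and the second is March 12.
1 November 2032 is a Monday, so the first Sunday is November 7 and the third is November 21.
At the standard offset (UTC−09:30), 22:30 UTC − 9h30m = 13:00 Halvand Territory standard time.
The standard-time date in Halvand Territory, 16 March 2032, lies within the daylight-saving period (12 March – 21 November), so Halvand Territory is on daylight time, UTC−08:30.
22:30 UTC − 8h30m = 14:00 local.

14:00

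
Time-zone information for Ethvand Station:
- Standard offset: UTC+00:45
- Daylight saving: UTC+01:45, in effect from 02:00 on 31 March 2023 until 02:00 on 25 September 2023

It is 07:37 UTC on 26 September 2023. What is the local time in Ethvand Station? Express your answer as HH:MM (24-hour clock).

08:22

At the standard offset (UTC+00:45), 07:37 UTC + 0h45m = 08:22 Ethvand Station standard time.
The standard-time date in Ethvand Station, 26 September 2023, does not fall between 31 March and 25 September, so daylight saving is not in effect and Ethvand Station is at UTC+00:45.
07:37 UTC + 0h45m = 08:22 local.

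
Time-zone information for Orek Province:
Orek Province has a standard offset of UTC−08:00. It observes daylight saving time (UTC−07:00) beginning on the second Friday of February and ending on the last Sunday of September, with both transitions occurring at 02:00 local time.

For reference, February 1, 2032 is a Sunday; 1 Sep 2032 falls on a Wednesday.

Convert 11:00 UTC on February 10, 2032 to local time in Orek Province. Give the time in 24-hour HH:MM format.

03:00

1 February 2032 is a Sunday, so the first Friday is February 6 and the second is February 13.
1 September 2032 is a Wednesday, so Sundays fall on 5, 12, 19, 26; the last is September 26.
At the standard offset (UTC−08:00), 11:00 UTC − 8h = 03:00 Orek Province standard time.
The standard-time date in Orek Province, February 10, 2032, is outside the daylight-saving period (13 February – 26 September), so Orek Province is on standard time, UTC−08:00.
11:00 UTC − 8h = 03:00 local.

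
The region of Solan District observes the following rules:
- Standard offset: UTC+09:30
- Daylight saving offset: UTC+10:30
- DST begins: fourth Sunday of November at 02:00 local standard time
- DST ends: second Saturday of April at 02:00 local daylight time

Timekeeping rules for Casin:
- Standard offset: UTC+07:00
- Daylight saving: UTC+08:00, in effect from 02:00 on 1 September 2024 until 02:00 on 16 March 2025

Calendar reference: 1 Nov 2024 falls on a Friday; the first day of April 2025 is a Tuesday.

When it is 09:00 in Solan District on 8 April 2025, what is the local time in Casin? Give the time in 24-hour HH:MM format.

1 November 2024 is a Friday, so the first Sunday is November 3 and the fourth is November 24.
1 April 2025 is a Tuesday, so the first Saturday is April 5 and the second is April 12.
Daylight saving runs 24 November 2024 – 12 April 2025; 8 April 2025 is inside that window, so Solan District is at UTC+10:30.
09:00 Solan District − 10h30m = 22:30 UTC (rolling into the previous day, 7 April 2025).
At the standard offset (UTC+07:00), 22:30 UTC + 7h = 05:30 Casin standard time (rolling into the next day, 8 April 2025).
The standard-time date in Casin, 8 April 2025, is outside the daylight-saving period (1 September 2024 – 16 March 2025), so Casin is on standard time, UTC+07:00.
22:30 UTC + 7h = 05:30 Casin (rolling into the next day, 8 April 2025).

05:30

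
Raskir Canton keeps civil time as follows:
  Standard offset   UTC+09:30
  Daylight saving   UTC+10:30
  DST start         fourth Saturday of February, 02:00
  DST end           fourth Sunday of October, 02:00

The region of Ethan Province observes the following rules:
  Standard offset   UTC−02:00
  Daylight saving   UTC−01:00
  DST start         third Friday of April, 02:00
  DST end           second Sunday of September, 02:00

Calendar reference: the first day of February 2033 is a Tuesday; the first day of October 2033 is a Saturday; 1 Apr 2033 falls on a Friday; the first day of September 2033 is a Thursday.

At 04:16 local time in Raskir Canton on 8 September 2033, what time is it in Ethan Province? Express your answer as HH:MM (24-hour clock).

1 February 2033 is a Tuesday, so the first Saturday is February 5 and the fourth is February 26.
1 October 2033 is a Saturday, so the first Sunday is October 2 and the fourth is October 23.
Daylight saving runs 26 February – 23 October; 8 September 2033 is inside that window, so Raskir Canton is at UTC+10:30.
04:16 Raskir Canton − 10h30m = 17:46 UTC (rolling into the previous day, 7 September 2033).
1 April 2033 is a Friday, so the first Friday is April 1 and the third is April 15.
1 September 2033 is a Thursday, so the first Sunday is September 4 and the second is September 11.
At the standard offset (UTC−02:00), 17:46 UTC − 2h = 15:46 Ethan Province standard time.
Daylight saving runs 15 April – 11 September; the standard-time date in Ethan Province, 7 September 2033, is inside that window, so Ethan Province is at UTC−01:00.
17:46 UTC − 1h = 16:46 Ethan Province.

16:46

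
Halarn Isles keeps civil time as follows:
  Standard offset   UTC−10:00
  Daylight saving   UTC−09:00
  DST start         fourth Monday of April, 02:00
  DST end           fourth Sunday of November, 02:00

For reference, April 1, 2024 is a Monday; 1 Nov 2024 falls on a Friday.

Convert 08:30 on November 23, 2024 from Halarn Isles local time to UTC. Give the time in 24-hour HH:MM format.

17:30

1 April 2024 is a Monday, so the first Monday is April 1 and the fourth is April 22.
1 November 2024 is a Friday, so the first Sunday is November 3 and the fourth is November 24.
November 23, 2024 falls between 22 April and 24 November, so daylight saving is in effect and Halarn Isles is at UTC−09:00.
08:30 local + 9h = 17:30 UTC.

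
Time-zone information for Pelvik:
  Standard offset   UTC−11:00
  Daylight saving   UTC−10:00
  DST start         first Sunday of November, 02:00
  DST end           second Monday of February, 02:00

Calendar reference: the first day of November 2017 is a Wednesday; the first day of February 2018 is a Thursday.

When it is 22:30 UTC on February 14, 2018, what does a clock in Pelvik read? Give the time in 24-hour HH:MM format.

1 November 2017 is a Wednesday, so the first Sunday is November 5.
1 February 2018 is a Thursday, so the first Monday is February 5 and the second is February 12.
At the standard offset (UTC−11:00), 22:30 UTC − 11h = 11:30 Pelvik standard time.
Daylight saving runs 5 November 2017 – 12 February 2018; the standard-time date in Pelvik, February 14, 2018, is outside that window, so Pelvik is on standard time at UTC−11:00.
22:30 UTC − 11h = 11:30 local.

11:30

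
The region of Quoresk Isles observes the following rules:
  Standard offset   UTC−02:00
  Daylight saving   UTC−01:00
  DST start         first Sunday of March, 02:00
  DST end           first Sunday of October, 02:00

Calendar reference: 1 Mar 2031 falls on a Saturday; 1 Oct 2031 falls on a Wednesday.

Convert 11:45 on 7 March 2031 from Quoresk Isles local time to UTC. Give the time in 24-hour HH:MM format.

1 March 2031 is a Saturday, so the first Sunday is March 2.
1 October 2031 is a Wednesday, so the first Sunday is October 5.
7 March 2031 falls between 2 March and 5 October, so daylight saving is in effect and Quoresk Isles is at UTC−01:00.
11:45 local + 1h = 12:45 UTC.

12:45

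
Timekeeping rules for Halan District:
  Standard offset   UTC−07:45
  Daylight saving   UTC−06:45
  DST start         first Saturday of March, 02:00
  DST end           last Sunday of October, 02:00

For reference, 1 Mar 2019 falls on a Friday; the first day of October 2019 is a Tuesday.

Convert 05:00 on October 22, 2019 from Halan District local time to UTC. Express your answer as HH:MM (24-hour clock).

1 March 2019 is a Friday, so the first Saturday is March 2.
1 October 2019 is a Tuesday, so Sundays fall on 6, 13, 20, 27; the last is October 27.
October 22, 2019 falls between 2 March and 27 October, so daylight saving is in effect and Halan District is at UTC−06:45.
05:00 local + 6h45m = 11:45 UTC.

11:45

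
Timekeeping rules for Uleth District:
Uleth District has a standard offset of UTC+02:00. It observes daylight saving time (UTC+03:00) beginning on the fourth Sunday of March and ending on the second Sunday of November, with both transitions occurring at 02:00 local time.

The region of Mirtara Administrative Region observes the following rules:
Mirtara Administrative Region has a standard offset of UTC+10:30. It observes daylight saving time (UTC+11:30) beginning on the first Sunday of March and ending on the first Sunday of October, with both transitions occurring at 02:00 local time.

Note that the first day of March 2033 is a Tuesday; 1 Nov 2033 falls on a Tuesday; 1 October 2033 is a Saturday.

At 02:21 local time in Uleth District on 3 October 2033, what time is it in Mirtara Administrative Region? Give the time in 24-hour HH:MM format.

1 March 2033 is a Tuesday, so the first Sunday is March 6 and the fourth is March 27.
1 November 2033 is a Tuesday, so the first Sunday is November 6 and the second is November 13.
Daylight saving runs 27 March – 13 November; 3 October 2033 is inside that window, so Uleth District is at UTC+03:00.
02:21 Uleth District − 3h = 23:21 UTC (rolling into the previous day, 2 October 2033).
1 March 2033 is a Tuesday, so the first Sunday is March 6.
1 October 2033 is a Saturday, so the first Sunday is October 2.
At the standard offset (UTC+10:30), 23:21 UTC + 10h30m = 09:51 Mirtara Administrative Region standard time (rolling into the next day, 3 October 2033).
The standard-time date in Mirtara Administrative Region, 3 October 2033, does not fall between 6 March and 2 October, so daylight saving is not in effect and Mirtara Administrative Region is at UTC+10:30.
23:21 UTC + 10h30m = 09:51 Mirtara Administrative Region (rolling into the next day, 3 October 2033).

09:51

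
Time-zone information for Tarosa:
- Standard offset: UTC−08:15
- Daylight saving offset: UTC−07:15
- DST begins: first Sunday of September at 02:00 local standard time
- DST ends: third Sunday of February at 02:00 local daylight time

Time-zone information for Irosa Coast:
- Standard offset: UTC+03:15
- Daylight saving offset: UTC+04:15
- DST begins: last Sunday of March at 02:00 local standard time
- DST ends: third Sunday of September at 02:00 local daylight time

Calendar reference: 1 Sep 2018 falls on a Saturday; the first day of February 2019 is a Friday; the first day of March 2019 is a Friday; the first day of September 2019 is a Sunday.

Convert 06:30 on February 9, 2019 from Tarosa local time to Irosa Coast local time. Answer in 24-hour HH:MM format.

1 September 2018 is a Saturday, so the first Sunday is September 2.
1 February 2019 is a Friday, so the first Sunday is February 3 and the third is February 17.
Daylight saving runs 2 September 2018 – 17 February 2019; February 9, 2019 is inside that window, so Tarosa is at UTC−07:15.
06:30 Tarosa + 7h15m = 13:45 UTC.
1 March 2019 is a Friday, so Sundays fall on 3, 10, 17, 24, 31; the last is March 31.
1 September 2019 is a Sunday, so the first Sunday is September 1 and the third is September 15.
At the standard offset (UTC+03:15), 13:45 UTC + 3h15m = 17:00 Irosa Coast standard time.
Daylight saving runs 31 March – 15 September; the standard-time date in Irosa Coast, February 9, 2019, is outside that window, so Irosa Coast is on standard time at UTC+03:15.
13:45 UTC + 3h15m = 17:00 Irosa Coast.

17:00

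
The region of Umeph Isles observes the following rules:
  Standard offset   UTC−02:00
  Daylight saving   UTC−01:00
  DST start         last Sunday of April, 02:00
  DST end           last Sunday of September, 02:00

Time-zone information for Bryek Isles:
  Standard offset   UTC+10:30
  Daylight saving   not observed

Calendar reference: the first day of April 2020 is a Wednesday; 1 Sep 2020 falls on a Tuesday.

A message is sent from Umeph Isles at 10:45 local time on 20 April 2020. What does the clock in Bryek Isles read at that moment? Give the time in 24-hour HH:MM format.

23:15

1 April 2020 is a Wednesday, so Sundays fall on 5, 12, 19, 26; the last is April 26.
1 September 2020 is a Tuesday, so Sundays fall on 6, 13, 20, 27; the last is September 27.
Daylight saving runs 26 April – 27 September; 20 April 2020 is outside that window, so Umeph Isles is on standard time at UTC−02:00.
10:45 Umeph Isles + 2h = 12:45 UTC.
Bryek Isles has no daylight saving, so its offset is UTC+10:30 year-round.
12:45 UTC + 10h30m = 23:15 Bryek Isles.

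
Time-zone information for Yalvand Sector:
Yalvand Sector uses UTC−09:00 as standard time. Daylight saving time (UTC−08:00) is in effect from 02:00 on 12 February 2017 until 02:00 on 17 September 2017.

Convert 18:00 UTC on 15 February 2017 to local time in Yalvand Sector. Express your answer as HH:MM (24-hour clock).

At the standard offset (UTC−09:00), 18:00 UTC − 9h = 09:00 Yalvand Sector standard time.
The standard-time date in Yalvand Sector, 15 February 2017, falls between 12 February and 17 September, so daylight saving is in effect and Yalvand Sector is at UTC−08:00.
18:00 UTC − 8h = 10:00 local.

10:00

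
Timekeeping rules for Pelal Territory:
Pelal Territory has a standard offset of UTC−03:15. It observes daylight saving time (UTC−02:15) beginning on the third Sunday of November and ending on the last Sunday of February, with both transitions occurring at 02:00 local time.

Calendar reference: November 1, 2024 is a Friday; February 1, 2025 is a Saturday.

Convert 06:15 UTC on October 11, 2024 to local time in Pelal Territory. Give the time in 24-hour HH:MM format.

1 November 2024 is a Friday, so the first Sunday is November 3 and the third is November 17.
1 February 2025 is a Saturday, so Sundays fall on 2, 9, 16, 23; the last is February 23.
At the standard offset (UTC−03:15), 06:15 UTC − 3h15m = 03:00 Pelal Territory standard time.
The standard-time date in Pelal Territory, October 11, 2024, does not fall between 17 November 2024 and 23 February 2025, so daylight saving is not in effect and Pelal Territory is at UTC−03:15.
06:15 UTC − 3h15m = 03:00 local.

03:00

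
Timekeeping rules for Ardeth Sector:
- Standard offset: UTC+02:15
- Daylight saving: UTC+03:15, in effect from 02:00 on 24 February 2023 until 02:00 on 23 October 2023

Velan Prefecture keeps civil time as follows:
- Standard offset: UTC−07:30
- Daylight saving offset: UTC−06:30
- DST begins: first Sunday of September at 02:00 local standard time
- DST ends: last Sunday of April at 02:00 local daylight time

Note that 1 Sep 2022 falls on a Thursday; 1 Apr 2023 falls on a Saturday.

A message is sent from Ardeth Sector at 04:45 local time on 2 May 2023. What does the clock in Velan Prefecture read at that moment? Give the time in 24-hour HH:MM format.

Daylight saving runs 24 February – 23 October; 2 May 2023 is inside that window, so Ardeth Sector is at UTC+03:15.
04:45 Ardeth Sector − 3h15m = 01:30 UTC.
1 September 2022 is a Thursday, so the first Sunday is September 4.
1 April 2023 is a Saturday, so Sundays fall on 2, 9, 16, 23, 30; the last is April 30.
At the standard offset (UTC−07:30), 01:30 UTC − 7h30m = 18:00 Velan Prefecture standard time (rolling into the previous day, 1 May 2023).
The standard-time date in Velan Prefecture, 1 May 2023, does not fall between 4 September 2022 and 30 April 2023, so daylight saving is not in effect and Velan Prefecture is at UTC−07:30.
01:30 UTC − 7h30m = 18:00 Velan Prefecture (rolling into the previous day, 1 May 2023).

18:00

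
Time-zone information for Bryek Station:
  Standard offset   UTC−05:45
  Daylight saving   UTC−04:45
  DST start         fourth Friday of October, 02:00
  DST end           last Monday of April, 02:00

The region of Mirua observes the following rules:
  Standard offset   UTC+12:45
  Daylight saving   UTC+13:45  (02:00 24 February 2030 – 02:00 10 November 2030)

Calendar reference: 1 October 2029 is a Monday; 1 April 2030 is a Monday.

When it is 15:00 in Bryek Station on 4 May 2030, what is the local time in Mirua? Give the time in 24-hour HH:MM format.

1 October 2029 is a Monday, so the first Friday is October 5 and the fourth is October 26.
1 April 2030 is a Monday, so Mondays fall on 1, 8, 15, 22, 29; the last is April 29.
4 May 2030 is outside the daylight-saving period (26 October 2029 – 29 April 2030), so Bryek Station is on standard time, UTC−05:45.
15:00 Bryek Station + 5h45m = 20:45 UTC.
At the standard offset (UTC+12:45), 20:45 UTC + 12h45m = 09:30 Mirua standard time (rolling into the next day, 5 May 2030).
The standard-time date in Mirua, 5 May 2030, lies within the daylight-saving period (24 February – 10 November), so Mirua is on daylight time, UTC+13:45.
20:45 UTC + 13h45m = 10:30 Mirua (rolling into the next day, 5 May 2030).

10:30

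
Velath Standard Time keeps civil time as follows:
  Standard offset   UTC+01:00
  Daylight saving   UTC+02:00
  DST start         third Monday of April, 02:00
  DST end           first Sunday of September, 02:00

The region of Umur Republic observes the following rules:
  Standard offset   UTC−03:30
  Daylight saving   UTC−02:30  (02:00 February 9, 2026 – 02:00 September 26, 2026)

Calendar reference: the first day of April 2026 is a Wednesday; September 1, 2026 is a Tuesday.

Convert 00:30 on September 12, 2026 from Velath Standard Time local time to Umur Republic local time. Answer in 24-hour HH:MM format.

21:00

1 April 2026 is a Wednesday, so the first Monday is April 6 and the third is April 20.
1 September 2026 is a Tuesday, so the first Sunday is September 6.
September 12, 2026 is outside the daylight-saving period (20 April – 6 September), so Velath Standard Time is on standard time, UTC+01:00.
00:30 Velath Standard Time − 1h = 23:30 UTC (rolling into the previous day, 11 September 2026).
At the standard offset (UTC−03:30), 23:30 UTC − 3h30m = 20:00 Umur Republic standard time.
Daylight saving runs 9 February – 26 September; the standard-time date in Umur Republic, September 11, 2026, is inside that window, so Umur Republic is at UTC−02:30.
23:30 UTC − 2h30m = 21:00 Umur Republic.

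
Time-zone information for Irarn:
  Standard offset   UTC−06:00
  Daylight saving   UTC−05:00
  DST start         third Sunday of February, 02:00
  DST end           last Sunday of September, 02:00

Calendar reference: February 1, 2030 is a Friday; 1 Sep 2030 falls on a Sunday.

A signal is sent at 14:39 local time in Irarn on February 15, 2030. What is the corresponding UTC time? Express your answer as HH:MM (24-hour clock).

1 February 2030 is a Friday, so the first Sunday is February 3 and the third is February 17.
1 September 2030 is a Sunday, so Sundays fall on 1, 8, 15, 22, 29; the last is September 29.
Daylight saving runs 17 February – 29 September; February 15, 2030 is outside that window, so Irarn is on standard time at UTC−06:00.
14:39 local + 6h = 20:39 UTC.

20:39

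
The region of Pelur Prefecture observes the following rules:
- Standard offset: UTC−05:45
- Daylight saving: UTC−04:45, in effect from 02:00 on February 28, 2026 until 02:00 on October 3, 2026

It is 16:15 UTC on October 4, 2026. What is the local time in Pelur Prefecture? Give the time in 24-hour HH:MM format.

At the standard offset (UTC−05:45), 16:15 UTC − 5h45m = 10:30 Pelur Prefecture standard time.
The standard-time date in Pelur Prefecture, October 4, 2026, is outside the daylight-saving period (28 February – 3 October), so Pelur Prefecture is on standard time, UTC−05:45.
16:15 UTC − 5h45m = 10:30 local.

10:30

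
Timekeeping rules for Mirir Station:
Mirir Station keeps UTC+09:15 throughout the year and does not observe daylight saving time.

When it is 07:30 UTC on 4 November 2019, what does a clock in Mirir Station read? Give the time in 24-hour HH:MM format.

16:45

Mirir Station stays on UTC+09:15 all year.
07:30 UTC + 9h15m = 16:45 local.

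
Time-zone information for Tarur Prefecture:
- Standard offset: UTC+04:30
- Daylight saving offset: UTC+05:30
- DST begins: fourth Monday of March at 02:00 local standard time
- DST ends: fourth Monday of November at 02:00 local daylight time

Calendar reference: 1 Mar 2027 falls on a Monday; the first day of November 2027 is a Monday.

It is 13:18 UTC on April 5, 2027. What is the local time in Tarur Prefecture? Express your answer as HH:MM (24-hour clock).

18:48

1 March 2027 is a Monday, so the first Monday is March 1 and the fourth is March 22.
1 November 2027 is a Monday, so the first Monday is November 1 and the fourth is November 22.
At the standard offset (UTC+04:30), 13:18 UTC + 4h30m = 17:48 Tarur Prefecture standard time.
The standard-time date in Tarur Prefecture, April 5, 2027, lies within the daylight-saving period (22 March – 22 November), so Tarur Prefecture is on daylight time, UTC+05:30.
13:18 UTC + 5h30m = 18:48 local.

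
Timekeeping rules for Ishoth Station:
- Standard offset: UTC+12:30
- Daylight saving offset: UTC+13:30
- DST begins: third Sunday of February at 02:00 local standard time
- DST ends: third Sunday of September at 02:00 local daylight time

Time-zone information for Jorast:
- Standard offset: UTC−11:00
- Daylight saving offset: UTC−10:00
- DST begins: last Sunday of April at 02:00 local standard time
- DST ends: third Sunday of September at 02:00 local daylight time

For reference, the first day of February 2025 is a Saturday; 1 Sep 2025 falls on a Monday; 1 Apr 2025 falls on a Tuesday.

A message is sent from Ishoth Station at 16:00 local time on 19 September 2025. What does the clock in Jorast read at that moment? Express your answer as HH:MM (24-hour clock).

1 February 2025 is a Saturday, so the first Sunday is February 2 and the third is February 16.
1 September 2025 is a Monday, so the first Sunday is September 7 and the third is September 21.
Daylight saving runs 16 February – 21 September; 19 September 2025 is inside that window, so Ishoth Station is at UTC+13:30.
16:00 Ishoth Station − 13h30m = 02:30 UTC.
1 April 2025 is a Tuesday, so Sundays fall on 6, 13, 20, 27; the last is April 27.
1 September 2025 is a Monday, so the first Sunday is September 7 and the third is September 21.
At the standard offset (UTC−11:00), 02:30 UTC − 11h = 15:30 Jorast standard time (rolling into the previous day, 18 September 2025).
The standard-time date in Jorast, 18 September 2025, falls between 27 April and 21 September, so daylight saving is in effect and Jorast is at UTC−10:00.
02:30 UTC − 10h = 16:30 Jorast (rolling into the previous day, 18 September 2025).

16:30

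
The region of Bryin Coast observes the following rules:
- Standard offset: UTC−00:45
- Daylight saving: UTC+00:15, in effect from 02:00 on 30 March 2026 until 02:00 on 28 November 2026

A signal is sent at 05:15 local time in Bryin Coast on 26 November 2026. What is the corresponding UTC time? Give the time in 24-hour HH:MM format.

Daylight saving runs 30 March – 28 November; 26 November 2026 is inside that window, so Bryin Coast is at UTC+00:15.
05:15 local − 0h15m = 05:00 UTC.

05:00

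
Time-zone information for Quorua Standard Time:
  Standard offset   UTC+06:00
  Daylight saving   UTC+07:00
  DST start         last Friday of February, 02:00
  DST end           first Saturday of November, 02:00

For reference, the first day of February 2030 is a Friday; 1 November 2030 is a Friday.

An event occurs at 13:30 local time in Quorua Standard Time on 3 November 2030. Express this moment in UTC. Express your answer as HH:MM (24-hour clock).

07:30

1 February 2030 is a Friday, so Fridays fall on 1, 8, 15, 22; the last is February 22.
1 November 2030 is a Friday, so the first Saturday is November 2.
3 November 2030 does not fall between 22 February and 2 November, so daylight saving is not in effect and Quorua Standard Time is at UTC+06:00.
13:30 local − 6h = 07:30 UTC.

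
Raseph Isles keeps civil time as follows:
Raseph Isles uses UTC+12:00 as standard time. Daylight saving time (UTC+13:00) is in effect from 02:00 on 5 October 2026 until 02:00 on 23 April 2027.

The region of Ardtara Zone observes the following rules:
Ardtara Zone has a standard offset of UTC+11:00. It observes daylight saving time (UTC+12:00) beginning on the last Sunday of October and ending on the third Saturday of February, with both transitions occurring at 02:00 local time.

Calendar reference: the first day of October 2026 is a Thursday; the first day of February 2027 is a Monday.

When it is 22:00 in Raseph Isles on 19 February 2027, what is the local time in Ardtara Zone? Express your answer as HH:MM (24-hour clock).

21:00

Daylight saving runs 5 October 2026 – 23 April 2027; 19 February 2027 is inside that window, so Raseph Isles is at UTC+13:00.
22:00 Raseph Isles − 13h = 09:00 UTC.
1 October 2026 is a Thursday, so Sundays fall on 4, 11, 18, 25; the last is October 25.
1 February 2027 is a Monday, so the first Saturday is February 6 and the third is February 20.
At the standard offset (UTC+11:00), 09:00 UTC + 11h = 20:00 Ardtara Zone standard time.
The standard-time date in Ardtara Zone, 19 February 2027, lies within the daylight-saving period (25 October 2026 – 20 February 2027), so Ardtara Zone is on daylight time, UTC+12:00.
09:00 UTC + 12h = 21:00 Ardtara Zone.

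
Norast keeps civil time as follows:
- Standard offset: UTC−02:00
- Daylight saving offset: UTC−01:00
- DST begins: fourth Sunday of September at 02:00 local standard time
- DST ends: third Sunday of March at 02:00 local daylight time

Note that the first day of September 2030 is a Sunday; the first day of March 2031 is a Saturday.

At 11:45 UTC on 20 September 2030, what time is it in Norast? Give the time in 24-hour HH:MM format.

1 September 2030 is a Sunday, so the first Sunday is September 1 and the fourth is September 22.
1 March 2031 is a Saturday, so the first Sunday is March 2 and the third is March 16.
At the standard offset (UTC−02:00), 11:45 UTC − 2h = 09:45 Norast standard time.
The standard-time date in Norast, 20 September 2030, is outside the daylight-saving period (22 September 2030 – 16 March 2031), so Norast is on standard time, UTC−02:00.
11:45 UTC − 2h = 09:45 local.

09:45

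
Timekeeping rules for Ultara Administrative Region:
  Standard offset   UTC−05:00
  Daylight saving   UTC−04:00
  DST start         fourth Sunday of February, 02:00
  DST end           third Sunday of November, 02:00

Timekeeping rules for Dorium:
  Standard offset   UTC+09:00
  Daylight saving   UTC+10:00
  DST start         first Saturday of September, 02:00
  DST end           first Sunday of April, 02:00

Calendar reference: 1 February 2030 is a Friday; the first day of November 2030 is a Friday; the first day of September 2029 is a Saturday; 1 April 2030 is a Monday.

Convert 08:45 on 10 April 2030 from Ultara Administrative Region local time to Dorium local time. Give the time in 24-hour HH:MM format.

1 February 2030 is a Friday, so the first Sunday is February 3 and the fourth is February 24.
1 November 2030 is a Friday, so the first Sunday is November 3 and the third is November 17.
Daylight saving runs 24 February – 17 November; 10 April 2030 is inside that window, so Ultara Administrative Region is at UTC−04:00.
08:45 Ultara Administrative Region + 4h = 12:45 UTC.
1 September 2029 is a Saturday, so the first Saturday is September 1.
1 April 2030 is a Monday, so the first Sunday is April 7.
At the standard offset (UTC+09:00), 12:45 UTC + 9h = 21:45 Dorium standard time.
The standard-time date in Dorium, 10 April 2030, does not fall between 1 September 2029 and 7 April 2030, so daylight saving is not in effect and Dorium is at UTC+09:00.
12:45 UTC + 9h = 21:45 Dorium.

21:45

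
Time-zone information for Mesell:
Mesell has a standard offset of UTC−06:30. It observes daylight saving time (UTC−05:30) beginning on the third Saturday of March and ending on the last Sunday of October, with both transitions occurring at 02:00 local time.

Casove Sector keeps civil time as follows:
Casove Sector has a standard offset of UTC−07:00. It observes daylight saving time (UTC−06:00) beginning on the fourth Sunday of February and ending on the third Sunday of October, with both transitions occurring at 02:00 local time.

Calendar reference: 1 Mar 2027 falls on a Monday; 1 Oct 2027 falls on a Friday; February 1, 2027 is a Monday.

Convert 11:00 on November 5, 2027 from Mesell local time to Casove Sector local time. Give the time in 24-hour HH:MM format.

10:30

1 March 2027 is a Monday, so the first Saturday is March 6 and the third is March 20.
1 October 2027 is a Friday, so Sundays fall on 3, 10, 17, 24, 31; the last is October 31.
November 5, 2027 is outside the daylight-saving period (20 March – 31 October), so Mesell is on standard time, UTC−06:30.
11:00 Mesell + 6h30m = 17:30 UTC.
1 February 2027 is a Monday, so the first Sunday is February 7 and the fourth is February 28.
1 October 2027 is a Friday, so the first Sunday is October 3 and the third is October 17.
At the standard offset (UTC−07:00), 17:30 UTC − 7h = 10:30 Casove Sector standard time.
The standard-time date in Casove Sector, November 5, 2027, does not fall between 28 February and 17 October, so daylight saving is not in effect and Casove Sector is at UTC−07:00.
17:30 UTC − 7h = 10:30 Casove Sector.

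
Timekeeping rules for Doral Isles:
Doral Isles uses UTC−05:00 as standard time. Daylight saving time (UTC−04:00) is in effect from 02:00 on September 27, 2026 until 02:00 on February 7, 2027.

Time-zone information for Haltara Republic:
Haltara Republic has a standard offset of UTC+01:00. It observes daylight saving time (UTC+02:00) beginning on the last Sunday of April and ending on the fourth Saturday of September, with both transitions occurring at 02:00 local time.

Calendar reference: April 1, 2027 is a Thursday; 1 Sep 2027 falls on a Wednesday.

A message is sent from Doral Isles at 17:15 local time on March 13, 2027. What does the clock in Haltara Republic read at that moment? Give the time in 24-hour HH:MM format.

23:15

Daylight saving runs 27 September 2026 – 7 February 2027; March 13, 2027 is outside that window, so Doral Isles is on standard time at UTC−05:00.
17:15 Doral Isles + 5h = 22:15 UTC.
1 April 2027 is a Thursday, so Sundays fall on 4, 11, 18, 25; the last is April 25.
1 September 2027 is a Wednesday, so the first Saturday is September 4 and the fourth is September 25.
At the standard offset (UTC+01:00), 22:15 UTC + 1h = 23:15 Haltara Republic standard time.
The standard-time date in Haltara Republic, March 13, 2027, does not fall between 25 April and 25 September, so daylight saving is not in effect and Haltara Republic is at UTC+01:00.
22:15 UTC + 1h = 23:15 Haltara Republic.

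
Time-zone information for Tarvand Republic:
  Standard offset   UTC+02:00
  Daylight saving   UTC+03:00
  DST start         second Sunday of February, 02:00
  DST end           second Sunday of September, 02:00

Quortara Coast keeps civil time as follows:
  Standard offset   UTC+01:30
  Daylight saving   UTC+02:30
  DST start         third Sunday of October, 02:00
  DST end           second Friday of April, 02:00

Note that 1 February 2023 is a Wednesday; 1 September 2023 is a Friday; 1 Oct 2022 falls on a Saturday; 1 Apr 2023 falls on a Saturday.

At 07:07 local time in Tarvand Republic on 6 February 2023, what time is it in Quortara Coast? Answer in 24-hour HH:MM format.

07:37

1 February 2023 is a Wednesday, so the first Sunday is February 5 and the second is February 12.
1 September 2023 is a Friday, so the first Sunday is September 3 and the second is September 10.
6 February 2023 is outside the daylight-saving period (12 February – 10 September), so Tarvand Republic is on standard time, UTC+02:00.
07:07 Tarvand Republic − 2h = 05:07 UTC.
1 October 2022 is a Saturday, so the first Sunday is October 2 and the third is October 16.
1 April 2023 is a Saturday, so the first Friday is April 7 and the second is April 14.
At the standard offset (UTC+01:30), 05:07 UTC + 1h30m = 06:37 Quortara Coast standard time.
The standard-time date in Quortara Coast, 6 February 2023, lies within the daylight-saving period (16 October 2022 – 14 April 2023), so Quortara Coast is on daylight time, UTC+02:30.
05:07 UTC + 2h30m = 07:37 Quortara Coast.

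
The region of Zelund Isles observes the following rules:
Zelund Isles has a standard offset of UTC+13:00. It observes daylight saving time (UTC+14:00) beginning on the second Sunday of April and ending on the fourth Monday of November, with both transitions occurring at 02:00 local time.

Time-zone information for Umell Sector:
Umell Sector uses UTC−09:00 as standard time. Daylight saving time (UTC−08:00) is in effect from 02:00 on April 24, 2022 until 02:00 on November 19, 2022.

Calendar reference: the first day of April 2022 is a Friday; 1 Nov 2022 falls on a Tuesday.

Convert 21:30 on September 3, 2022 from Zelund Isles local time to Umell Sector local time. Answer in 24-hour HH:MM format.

1 April 2022 is a Friday, so the first Sunday is April 3 and the second is April 10.
1 November 2022 is a Tuesday, so the first Monday is November 7 and the fourth is November 28.
Daylight saving runs 10 April – 28 November; September 3, 2022 is inside that window, so Zelund Isles is at UTC+14:00.
21:30 Zelund Isles − 14h = 07:30 UTC.
At the standard offset (UTC−09:00), 07:30 UTC − 9h = 22:30 Umell Sector standard time (rolling into the previous day, 2 September 2022).
Daylight saving runs 24 April – 19 November; the standard-time date in Umell Sector, September 2, 2022, is inside that window, so Umell Sector is at UTC−08:00.
07:30 UTC − 8h = 23:30 Umell Sector (rolling into the previous day, 2 September 2022).

23:30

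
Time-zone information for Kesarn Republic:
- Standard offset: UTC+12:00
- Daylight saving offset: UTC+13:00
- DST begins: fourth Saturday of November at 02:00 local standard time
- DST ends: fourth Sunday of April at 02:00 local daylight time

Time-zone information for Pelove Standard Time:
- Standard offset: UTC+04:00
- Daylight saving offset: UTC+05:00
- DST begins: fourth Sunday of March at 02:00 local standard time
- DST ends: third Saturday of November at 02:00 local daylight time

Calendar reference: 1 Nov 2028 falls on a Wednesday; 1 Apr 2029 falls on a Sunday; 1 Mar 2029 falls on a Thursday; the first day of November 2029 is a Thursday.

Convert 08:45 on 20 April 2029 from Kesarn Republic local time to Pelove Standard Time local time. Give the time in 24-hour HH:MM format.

00:45

1 November 2028 is a Wednesday, so the first Saturday is November 4 and the fourth is November 25.
1 April 2029 is a Sunday, so the first Sunday is April 1 and the fourth is April 22.
20 April 2029 falls between 25 November 2028 and 22 April 2029, so daylight saving is in effect and Kesarn Republic is at UTC+13:00.
08:45 Kesarn Republic − 13h = 19:45 UTC (rolling into the previous day, 19 April 2029).
1 March 2029 is a Thursday, so the first Sunday is March 4 and the fourth is March 25.
1 November 2029 is a Thursday, so the first Saturday is November 3 and the third is November 17.
At the standard offset (UTC+04:00), 19:45 UTC + 4h = 23:45 Pelove Standard Time standard time.
Daylight saving runs 25 March – 17 November; the standard-time date in Pelove Standard Time, 19 April 2029, is inside that window, so Pelove Standard Time is at UTC+05:00.
19:45 UTC + 5h = 00:45 Pelove Standard Time (rolling into the next day, 20 April 2029).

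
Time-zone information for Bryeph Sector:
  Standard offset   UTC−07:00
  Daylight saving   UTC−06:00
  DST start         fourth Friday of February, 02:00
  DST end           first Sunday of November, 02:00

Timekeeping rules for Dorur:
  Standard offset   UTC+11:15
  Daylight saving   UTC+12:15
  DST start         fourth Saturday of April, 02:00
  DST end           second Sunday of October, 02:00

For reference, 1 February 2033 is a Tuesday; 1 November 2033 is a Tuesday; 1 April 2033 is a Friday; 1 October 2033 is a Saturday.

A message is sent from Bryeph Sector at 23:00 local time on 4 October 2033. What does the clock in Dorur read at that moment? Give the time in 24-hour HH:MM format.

17:15

1 February 2033 is a Tuesday, so the first Friday is February 4 and the fourth is February 25.
1 November 2033 is a Tuesday, so the first Sunday is November 6.
Daylight saving runs 25 February – 6 November; 4 October 2033 is inside that window, so Bryeph Sector is at UTC−06:00.
23:00 Bryeph Sector + 6h = 05:00 UTC (rolling into the next day, 5 October 2033).
1 April 2033 is a Friday, so the first Saturday is April 2 and the fourth is April 23.
1 October 2033 is a Saturday, so the first Sunday is October 2 and the second is October 9.
At the standard offset (UTC+11:15), 05:00 UTC + 11h15m = 16:15 Dorur standard time.
The standard-time date in Dorur, 5 October 2033, lies within the daylight-saving period (23 April – 9 October), so Dorur is on daylight time, UTC+12:15.
05:00 UTC + 12h15m = 17:15 Dorur.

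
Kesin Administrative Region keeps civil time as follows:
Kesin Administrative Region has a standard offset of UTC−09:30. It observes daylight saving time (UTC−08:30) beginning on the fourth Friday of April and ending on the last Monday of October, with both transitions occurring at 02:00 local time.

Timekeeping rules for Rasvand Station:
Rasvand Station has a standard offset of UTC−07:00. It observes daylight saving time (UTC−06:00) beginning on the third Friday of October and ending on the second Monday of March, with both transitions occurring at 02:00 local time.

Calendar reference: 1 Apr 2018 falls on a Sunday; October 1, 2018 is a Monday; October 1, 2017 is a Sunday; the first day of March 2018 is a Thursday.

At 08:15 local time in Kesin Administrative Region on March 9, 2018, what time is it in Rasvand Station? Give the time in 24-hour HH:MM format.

1 April 2018 is a Sunday, so the first Friday is April 6 and the fourth is April 27.
1 October 2018 is a Monday, so Mondays fall on 1, 8, 15, 22, 29; the last is October 29.
March 9, 2018 is outside the daylight-saving period (27 April – 29 October), so Kesin Administrative Region is on standard time, UTC−09:30.
08:15 Kesin Administrative Region + 9h30m = 17:45 UTC.
1 October 2017 is a Sunday, so the first Friday is October 6 and the third is October 20.
1 March 2018 is a Thursday, so the first Monday is March 5 and the second is March 12.
At the standard offset (UTC−07:00), 17:45 UTC − 7h = 10:45 Rasvand Station standard time.
The standard-time date in Rasvand Station, March 9, 2018, lies within the daylight-saving period (20 October 2017 – 12 March 2018), so Rasvand Station is on daylight time, UTC−06:00.
17:45 UTC − 6h = 11:45 Rasvand Station.

11:45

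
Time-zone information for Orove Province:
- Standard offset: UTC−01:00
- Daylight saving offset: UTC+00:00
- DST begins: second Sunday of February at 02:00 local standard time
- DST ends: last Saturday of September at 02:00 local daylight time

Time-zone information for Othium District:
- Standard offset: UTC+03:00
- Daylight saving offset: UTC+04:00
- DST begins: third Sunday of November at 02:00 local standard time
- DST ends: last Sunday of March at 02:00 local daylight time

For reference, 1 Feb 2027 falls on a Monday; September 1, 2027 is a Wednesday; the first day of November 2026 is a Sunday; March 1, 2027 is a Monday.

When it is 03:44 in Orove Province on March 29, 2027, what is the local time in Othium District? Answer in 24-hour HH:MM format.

1 February 2027 is a Monday, so the first Sunday is February 7 and the second is February 14.
1 September 2027 is a Wednesday, so Saturdays fall on 4, 11, 18, 25; the last is September 25.
Daylight saving runs 14 February – 25 September; March 29, 2027 is inside that window, so Orove Province is at UTC+00:00.
03:44 Orove Province − 0h = 03:44 UTC.
1 November 2026 is a Sunday, so the first Sunday is November 1 and the third is November 15.
1 March 2027 is a Monday, so Sundays fall on 7, 14, 21, 28; the last is March 28.
At the standard offset (UTC+03:00), 03:44 UTC + 3h = 06:44 Othium District standard time.
Daylight saving runs 15 November 2026 – 28 March 2027; the standard-time date in Othium District, March 29, 2027, is outside that window, so Othium District is on standard time at UTC+03:00.
03:44 UTC + 3h = 06:44 Othium District.

06:44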